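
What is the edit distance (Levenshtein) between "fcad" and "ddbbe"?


Computing edit distance: "fcad" -> "ddbbe"
DP table:
           d    d    b    b    e
      0    1    2    3    4    5
  f   1    1    2    3    4    5
  c   2    2    2    3    4    5
  a   3    3    3    3    4    5
  d   4    3    3    4    4    5
Edit distance = dp[4][5] = 5

5


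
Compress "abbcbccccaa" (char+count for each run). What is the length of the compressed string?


Input: abbcbccccaa
Runs:
  'a' x 1 => "a1"
  'b' x 2 => "b2"
  'c' x 1 => "c1"
  'b' x 1 => "b1"
  'c' x 4 => "c4"
  'a' x 2 => "a2"
Compressed: "a1b2c1b1c4a2"
Compressed length: 12

12


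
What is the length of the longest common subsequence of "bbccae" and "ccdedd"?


LCS of "bbccae" and "ccdedd"
DP table:
           c    c    d    e    d    d
      0    0    0    0    0    0    0
  b   0    0    0    0    0    0    0
  b   0    0    0    0    0    0    0
  c   0    1    1    1    1    1    1
  c   0    1    2    2    2    2    2
  a   0    1    2    2    2    2    2
  e   0    1    2    2    3    3    3
LCS length = dp[6][6] = 3

3


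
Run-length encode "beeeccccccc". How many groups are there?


Input: beeeccccccc
Scanning for consecutive runs:
  Group 1: 'b' x 1 (positions 0-0)
  Group 2: 'e' x 3 (positions 1-3)
  Group 3: 'c' x 7 (positions 4-10)
Total groups: 3

3


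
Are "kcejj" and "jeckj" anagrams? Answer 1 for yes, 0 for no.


Strings: "kcejj", "jeckj"
Sorted first:  cejjk
Sorted second: cejjk
Sorted forms match => anagrams

1


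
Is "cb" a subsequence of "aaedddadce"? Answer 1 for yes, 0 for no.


Check if "cb" is a subsequence of "aaedddadce"
Greedy scan:
  Position 0 ('a'): no match needed
  Position 1 ('a'): no match needed
  Position 2 ('e'): no match needed
  Position 3 ('d'): no match needed
  Position 4 ('d'): no match needed
  Position 5 ('d'): no match needed
  Position 6 ('a'): no match needed
  Position 7 ('d'): no match needed
  Position 8 ('c'): matches sub[0] = 'c'
  Position 9 ('e'): no match needed
Only matched 1/2 characters => not a subsequence

0


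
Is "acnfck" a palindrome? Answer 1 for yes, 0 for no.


Input: acnfck
Reversed: kcfnca
  Compare pos 0 ('a') with pos 5 ('k'): MISMATCH
  Compare pos 1 ('c') with pos 4 ('c'): match
  Compare pos 2 ('n') with pos 3 ('f'): MISMATCH
Result: not a palindrome

0


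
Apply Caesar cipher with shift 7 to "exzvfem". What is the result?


Caesar cipher: shift "exzvfem" by 7
  'e' (pos 4) + 7 = pos 11 = 'l'
  'x' (pos 23) + 7 = pos 4 = 'e'
  'z' (pos 25) + 7 = pos 6 = 'g'
  'v' (pos 21) + 7 = pos 2 = 'c'
  'f' (pos 5) + 7 = pos 12 = 'm'
  'e' (pos 4) + 7 = pos 11 = 'l'
  'm' (pos 12) + 7 = pos 19 = 't'
Result: legcmlt

legcmlt


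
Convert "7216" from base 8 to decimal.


Input: "7216" in base 8
Positional expansion:
  Digit '7' (value 7) x 8^3 = 3584
  Digit '2' (value 2) x 8^2 = 128
  Digit '1' (value 1) x 8^1 = 8
  Digit '6' (value 6) x 8^0 = 6
Sum = 3726

3726


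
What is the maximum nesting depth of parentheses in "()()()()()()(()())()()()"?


Input: "()()()()()()(()())()()()"
Tracking depth:
  Position 0 '(': depth becomes 1
  Position 1 ')': depth becomes 0
  Position 2 '(': depth becomes 1
  Position 3 ')': depth becomes 0
  Position 4 '(': depth becomes 1
  Position 5 ')': depth becomes 0
  Position 6 '(': depth becomes 1
  Position 7 ')': depth becomes 0
  Position 8 '(': depth becomes 1
  Position 9 ')': depth becomes 0
  Position 10 '(': depth becomes 1
  Position 11 ')': depth becomes 0
  Position 12 '(': depth becomes 1
  Position 13 '(': depth becomes 2
  Position 14 ')': depth becomes 1
  Position 15 '(': depth becomes 2
  Position 16 ')': depth becomes 1
  Position 17 ')': depth becomes 0
  Position 18 '(': depth becomes 1
  Position 19 ')': depth becomes 0
  Position 20 '(': depth becomes 1
  Position 21 ')': depth becomes 0
  Position 22 '(': depth becomes 1
  Position 23 ')': depth becomes 0
Maximum depth reached: 2

2


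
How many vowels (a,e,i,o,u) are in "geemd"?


Input: geemd
Checking each character:
  'g' at position 0: consonant
  'e' at position 1: vowel (running total: 1)
  'e' at position 2: vowel (running total: 2)
  'm' at position 3: consonant
  'd' at position 4: consonant
Total vowels: 2

2


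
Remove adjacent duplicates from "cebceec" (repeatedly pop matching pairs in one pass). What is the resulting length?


Input: cebceec
Stack-based adjacent duplicate removal:
  Read 'c': push. Stack: c
  Read 'e': push. Stack: ce
  Read 'b': push. Stack: ceb
  Read 'c': push. Stack: cebc
  Read 'e': push. Stack: cebce
  Read 'e': matches stack top 'e' => pop. Stack: cebc
  Read 'c': matches stack top 'c' => pop. Stack: ceb
Final stack: "ceb" (length 3)

3


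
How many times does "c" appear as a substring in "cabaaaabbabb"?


Searching for "c" in "cabaaaabbabb"
Scanning each position:
  Position 0: "c" => MATCH
  Position 1: "a" => no
  Position 2: "b" => no
  Position 3: "a" => no
  Position 4: "a" => no
  Position 5: "a" => no
  Position 6: "a" => no
  Position 7: "b" => no
  Position 8: "b" => no
  Position 9: "a" => no
  Position 10: "b" => no
  Position 11: "b" => no
Total occurrences: 1

1


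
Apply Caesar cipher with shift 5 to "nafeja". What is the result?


Caesar cipher: shift "nafeja" by 5
  'n' (pos 13) + 5 = pos 18 = 's'
  'a' (pos 0) + 5 = pos 5 = 'f'
  'f' (pos 5) + 5 = pos 10 = 'k'
  'e' (pos 4) + 5 = pos 9 = 'j'
  'j' (pos 9) + 5 = pos 14 = 'o'
  'a' (pos 0) + 5 = pos 5 = 'f'
Result: sfkjof

sfkjof


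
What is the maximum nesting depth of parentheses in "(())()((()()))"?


Input: "(())()((()()))"
Tracking depth:
  Position 0 '(': depth becomes 1
  Position 1 '(': depth becomes 2
  Position 2 ')': depth becomes 1
  Position 3 ')': depth becomes 0
  Position 4 '(': depth becomes 1
  Position 5 ')': depth becomes 0
  Position 6 '(': depth becomes 1
  Position 7 '(': depth becomes 2
  Position 8 '(': depth becomes 3
  Position 9 ')': depth becomes 2
  Position 10 '(': depth becomes 3
  Position 11 ')': depth becomes 2
  Position 12 ')': depth becomes 1
  Position 13 ')': depth becomes 0
Maximum depth reached: 3

3


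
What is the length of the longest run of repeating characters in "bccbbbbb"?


Input: "bccbbbbb"
Scanning for longest run:
  Position 1 ('c'): new char, reset run to 1
  Position 2 ('c'): continues run of 'c', length=2
  Position 3 ('b'): new char, reset run to 1
  Position 4 ('b'): continues run of 'b', length=2
  Position 5 ('b'): continues run of 'b', length=3
  Position 6 ('b'): continues run of 'b', length=4
  Position 7 ('b'): continues run of 'b', length=5
Longest run: 'b' with length 5

5


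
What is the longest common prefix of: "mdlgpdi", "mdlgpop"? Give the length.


Words: mdlgpdi, mdlgpop
  Position 0: all 'm' => match
  Position 1: all 'd' => match
  Position 2: all 'l' => match
  Position 3: all 'g' => match
  Position 4: all 'p' => match
  Position 5: ('d', 'o') => mismatch, stop
LCP = "mdlgp" (length 5)

5


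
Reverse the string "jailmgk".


Input: jailmgk
Reading characters right to left:
  Position 6: 'k'
  Position 5: 'g'
  Position 4: 'm'
  Position 3: 'l'
  Position 2: 'i'
  Position 1: 'a'
  Position 0: 'j'
Reversed: kgmliaj

kgmliaj


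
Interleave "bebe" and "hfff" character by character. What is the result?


Interleaving "bebe" and "hfff":
  Position 0: 'b' from first, 'h' from second => "bh"
  Position 1: 'e' from first, 'f' from second => "ef"
  Position 2: 'b' from first, 'f' from second => "bf"
  Position 3: 'e' from first, 'f' from second => "ef"
Result: bhefbfef

bhefbfef


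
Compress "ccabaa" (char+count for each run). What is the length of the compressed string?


Input: ccabaa
Runs:
  'c' x 2 => "c2"
  'a' x 1 => "a1"
  'b' x 1 => "b1"
  'a' x 2 => "a2"
Compressed: "c2a1b1a2"
Compressed length: 8

8


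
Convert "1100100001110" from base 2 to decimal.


Input: "1100100001110" in base 2
Positional expansion:
  Digit '1' (value 1) x 2^12 = 4096
  Digit '1' (value 1) x 2^11 = 2048
  Digit '0' (value 0) x 2^10 = 0
  Digit '0' (value 0) x 2^9 = 0
  Digit '1' (value 1) x 2^8 = 256
  Digit '0' (value 0) x 2^7 = 0
  Digit '0' (value 0) x 2^6 = 0
  Digit '0' (value 0) x 2^5 = 0
  Digit '0' (value 0) x 2^4 = 0
  Digit '1' (value 1) x 2^3 = 8
  Digit '1' (value 1) x 2^2 = 4
  Digit '1' (value 1) x 2^1 = 2
  Digit '0' (value 0) x 2^0 = 0
Sum = 6414

6414


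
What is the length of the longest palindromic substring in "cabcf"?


Input: "cabcf"
Checking substrings for palindromes:
  No multi-char palindromic substrings found
Longest palindromic substring: "c" with length 1

1


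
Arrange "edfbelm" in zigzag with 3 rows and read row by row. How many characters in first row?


Zigzag "edfbelm" into 3 rows:
Placing characters:
  'e' => row 0
  'd' => row 1
  'f' => row 2
  'b' => row 1
  'e' => row 0
  'l' => row 1
  'm' => row 2
Rows:
  Row 0: "ee"
  Row 1: "dbl"
  Row 2: "fm"
First row length: 2

2


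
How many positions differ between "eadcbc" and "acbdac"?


Comparing "eadcbc" and "acbdac" position by position:
  Position 0: 'e' vs 'a' => DIFFER
  Position 1: 'a' vs 'c' => DIFFER
  Position 2: 'd' vs 'b' => DIFFER
  Position 3: 'c' vs 'd' => DIFFER
  Position 4: 'b' vs 'a' => DIFFER
  Position 5: 'c' vs 'c' => same
Positions that differ: 5

5


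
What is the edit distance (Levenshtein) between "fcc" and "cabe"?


Computing edit distance: "fcc" -> "cabe"
DP table:
           c    a    b    e
      0    1    2    3    4
  f   1    1    2    3    4
  c   2    1    2    3    4
  c   3    2    2    3    4
Edit distance = dp[3][4] = 4

4


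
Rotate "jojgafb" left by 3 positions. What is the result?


Input: "jojgafb", rotate left by 3
First 3 characters: "joj"
Remaining characters: "gafb"
Concatenate remaining + first: "gafb" + "joj" = "gafbjoj"

gafbjoj


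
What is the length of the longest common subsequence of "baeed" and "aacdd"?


LCS of "baeed" and "aacdd"
DP table:
           a    a    c    d    d
      0    0    0    0    0    0
  b   0    0    0    0    0    0
  a   0    1    1    1    1    1
  e   0    1    1    1    1    1
  e   0    1    1    1    1    1
  d   0    1    1    1    2    2
LCS length = dp[5][5] = 2

2


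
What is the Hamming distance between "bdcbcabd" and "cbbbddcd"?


Comparing "bdcbcabd" and "cbbbddcd" position by position:
  Position 0: 'b' vs 'c' => differ
  Position 1: 'd' vs 'b' => differ
  Position 2: 'c' vs 'b' => differ
  Position 3: 'b' vs 'b' => same
  Position 4: 'c' vs 'd' => differ
  Position 5: 'a' vs 'd' => differ
  Position 6: 'b' vs 'c' => differ
  Position 7: 'd' vs 'd' => same
Total differences (Hamming distance): 6

6


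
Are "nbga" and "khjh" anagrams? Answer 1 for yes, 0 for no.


Strings: "nbga", "khjh"
Sorted first:  abgn
Sorted second: hhjk
Differ at position 0: 'a' vs 'h' => not anagrams

0


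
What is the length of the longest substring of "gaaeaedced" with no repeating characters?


Input: "gaaeaedced"
Sliding window (track last position of each char):
  Position 0 ('g'): window [0,0] length 1 -- new best
  Position 1 ('a'): window [0,1] length 2 -- new best
  Position 2 ('a'): repeat (last at 1), move window start to 2
  Position 2 ('a'): window [2,2] length 1
  Position 3 ('e'): window [2,3] length 2
  Position 4 ('a'): repeat (last at 2), move window start to 3
  Position 4 ('a'): window [3,4] length 2
  Position 5 ('e'): repeat (last at 3), move window start to 4
  Position 5 ('e'): window [4,5] length 2
  Position 6 ('d'): window [4,6] length 3 -- new best
  Position 7 ('c'): window [4,7] length 4 -- new best
  Position 8 ('e'): repeat (last at 5), move window start to 6
  Position 8 ('e'): window [6,8] length 3
  Position 9 ('d'): repeat (last at 6), move window start to 7
  Position 9 ('d'): window [7,9] length 3
Longest substring with no repeats: "aedc" with length 4

4


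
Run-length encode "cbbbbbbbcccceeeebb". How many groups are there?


Input: cbbbbbbbcccceeeebb
Scanning for consecutive runs:
  Group 1: 'c' x 1 (positions 0-0)
  Group 2: 'b' x 7 (positions 1-7)
  Group 3: 'c' x 4 (positions 8-11)
  Group 4: 'e' x 4 (positions 12-15)
  Group 5: 'b' x 2 (positions 16-17)
Total groups: 5

5


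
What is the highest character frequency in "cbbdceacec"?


Input: cbbdceacec
Character counts:
  'a': 1
  'b': 2
  'c': 4
  'd': 1
  'e': 2
Maximum frequency: 4

4


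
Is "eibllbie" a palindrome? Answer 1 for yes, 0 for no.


Input: eibllbie
Reversed: eibllbie
  Compare pos 0 ('e') with pos 7 ('e'): match
  Compare pos 1 ('i') with pos 6 ('i'): match
  Compare pos 2 ('b') with pos 5 ('b'): match
  Compare pos 3 ('l') with pos 4 ('l'): match
Result: palindrome

1


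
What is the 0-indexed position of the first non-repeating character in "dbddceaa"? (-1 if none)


Input: dbddceaa
Character frequencies:
  'a': 2
  'b': 1
  'c': 1
  'd': 3
  'e': 1
Scanning left to right for freq == 1:
  Position 0 ('d'): freq=3, skip
  Position 1 ('b'): unique! => answer = 1

1


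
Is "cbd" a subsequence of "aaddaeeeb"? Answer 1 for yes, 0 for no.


Check if "cbd" is a subsequence of "aaddaeeeb"
Greedy scan:
  Position 0 ('a'): no match needed
  Position 1 ('a'): no match needed
  Position 2 ('d'): no match needed
  Position 3 ('d'): no match needed
  Position 4 ('a'): no match needed
  Position 5 ('e'): no match needed
  Position 6 ('e'): no match needed
  Position 7 ('e'): no match needed
  Position 8 ('b'): no match needed
Only matched 0/3 characters => not a subsequence

0


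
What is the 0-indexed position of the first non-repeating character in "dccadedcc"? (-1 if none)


Input: dccadedcc
Character frequencies:
  'a': 1
  'c': 4
  'd': 3
  'e': 1
Scanning left to right for freq == 1:
  Position 0 ('d'): freq=3, skip
  Position 1 ('c'): freq=4, skip
  Position 2 ('c'): freq=4, skip
  Position 3 ('a'): unique! => answer = 3

3


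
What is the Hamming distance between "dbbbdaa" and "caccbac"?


Comparing "dbbbdaa" and "caccbac" position by position:
  Position 0: 'd' vs 'c' => differ
  Position 1: 'b' vs 'a' => differ
  Position 2: 'b' vs 'c' => differ
  Position 3: 'b' vs 'c' => differ
  Position 4: 'd' vs 'b' => differ
  Position 5: 'a' vs 'a' => same
  Position 6: 'a' vs 'c' => differ
Total differences (Hamming distance): 6

6


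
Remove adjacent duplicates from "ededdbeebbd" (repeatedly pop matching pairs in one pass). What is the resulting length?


Input: ededdbeebbd
Stack-based adjacent duplicate removal:
  Read 'e': push. Stack: e
  Read 'd': push. Stack: ed
  Read 'e': push. Stack: ede
  Read 'd': push. Stack: eded
  Read 'd': matches stack top 'd' => pop. Stack: ede
  Read 'b': push. Stack: edeb
  Read 'e': push. Stack: edebe
  Read 'e': matches stack top 'e' => pop. Stack: edeb
  Read 'b': matches stack top 'b' => pop. Stack: ede
  Read 'b': push. Stack: edeb
  Read 'd': push. Stack: edebd
Final stack: "edebd" (length 5)

5


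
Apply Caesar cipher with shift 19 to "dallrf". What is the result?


Caesar cipher: shift "dallrf" by 19
  'd' (pos 3) + 19 = pos 22 = 'w'
  'a' (pos 0) + 19 = pos 19 = 't'
  'l' (pos 11) + 19 = pos 4 = 'e'
  'l' (pos 11) + 19 = pos 4 = 'e'
  'r' (pos 17) + 19 = pos 10 = 'k'
  'f' (pos 5) + 19 = pos 24 = 'y'
Result: wteeky

wteeky


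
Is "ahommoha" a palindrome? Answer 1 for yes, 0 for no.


Input: ahommoha
Reversed: ahommoha
  Compare pos 0 ('a') with pos 7 ('a'): match
  Compare pos 1 ('h') with pos 6 ('h'): match
  Compare pos 2 ('o') with pos 5 ('o'): match
  Compare pos 3 ('m') with pos 4 ('m'): match
Result: palindrome

1


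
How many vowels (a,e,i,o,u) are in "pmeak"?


Input: pmeak
Checking each character:
  'p' at position 0: consonant
  'm' at position 1: consonant
  'e' at position 2: vowel (running total: 1)
  'a' at position 3: vowel (running total: 2)
  'k' at position 4: consonant
Total vowels: 2

2


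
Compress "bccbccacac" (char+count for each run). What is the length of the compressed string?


Input: bccbccacac
Runs:
  'b' x 1 => "b1"
  'c' x 2 => "c2"
  'b' x 1 => "b1"
  'c' x 2 => "c2"
  'a' x 1 => "a1"
  'c' x 1 => "c1"
  'a' x 1 => "a1"
  'c' x 1 => "c1"
Compressed: "b1c2b1c2a1c1a1c1"
Compressed length: 16

16


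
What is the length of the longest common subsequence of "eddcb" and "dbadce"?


LCS of "eddcb" and "dbadce"
DP table:
           d    b    a    d    c    e
      0    0    0    0    0    0    0
  e   0    0    0    0    0    0    1
  d   0    1    1    1    1    1    1
  d   0    1    1    1    2    2    2
  c   0    1    1    1    2    3    3
  b   0    1    2    2    2    3    3
LCS length = dp[5][6] = 3

3


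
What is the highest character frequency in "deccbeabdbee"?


Input: deccbeabdbee
Character counts:
  'a': 1
  'b': 3
  'c': 2
  'd': 2
  'e': 4
Maximum frequency: 4

4


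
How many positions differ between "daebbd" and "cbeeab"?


Comparing "daebbd" and "cbeeab" position by position:
  Position 0: 'd' vs 'c' => DIFFER
  Position 1: 'a' vs 'b' => DIFFER
  Position 2: 'e' vs 'e' => same
  Position 3: 'b' vs 'e' => DIFFER
  Position 4: 'b' vs 'a' => DIFFER
  Position 5: 'd' vs 'b' => DIFFER
Positions that differ: 5

5


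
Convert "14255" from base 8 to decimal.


Input: "14255" in base 8
Positional expansion:
  Digit '1' (value 1) x 8^4 = 4096
  Digit '4' (value 4) x 8^3 = 2048
  Digit '2' (value 2) x 8^2 = 128
  Digit '5' (value 5) x 8^1 = 40
  Digit '5' (value 5) x 8^0 = 5
Sum = 6317

6317


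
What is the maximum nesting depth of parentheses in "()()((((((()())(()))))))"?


Input: "()()((((((()())(()))))))"
Tracking depth:
  Position 0 '(': depth becomes 1
  Position 1 ')': depth becomes 0
  Position 2 '(': depth becomes 1
  Position 3 ')': depth becomes 0
  Position 4 '(': depth becomes 1
  Position 5 '(': depth becomes 2
  Position 6 '(': depth becomes 3
  Position 7 '(': depth becomes 4
  Position 8 '(': depth becomes 5
  Position 9 '(': depth becomes 6
  Position 10 '(': depth becomes 7
  Position 11 ')': depth becomes 6
  Position 12 '(': depth becomes 7
  Position 13 ')': depth becomes 6
  Position 14 ')': depth becomes 5
  Position 15 '(': depth becomes 6
  Position 16 '(': depth becomes 7
  Position 17 ')': depth becomes 6
  Position 18 ')': depth becomes 5
  Position 19 ')': depth becomes 4
  Position 20 ')': depth becomes 3
  Position 21 ')': depth becomes 2
  Position 22 ')': depth becomes 1
  Position 23 ')': depth becomes 0
Maximum depth reached: 7

7


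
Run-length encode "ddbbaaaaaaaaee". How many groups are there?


Input: ddbbaaaaaaaaee
Scanning for consecutive runs:
  Group 1: 'd' x 2 (positions 0-1)
  Group 2: 'b' x 2 (positions 2-3)
  Group 3: 'a' x 8 (positions 4-11)
  Group 4: 'e' x 2 (positions 12-13)
Total groups: 4

4


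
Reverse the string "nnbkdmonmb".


Input: nnbkdmonmb
Reading characters right to left:
  Position 9: 'b'
  Position 8: 'm'
  Position 7: 'n'
  Position 6: 'o'
  Position 5: 'm'
  Position 4: 'd'
  Position 3: 'k'
  Position 2: 'b'
  Position 1: 'n'
  Position 0: 'n'
Reversed: bmnomdkbnn

bmnomdkbnn


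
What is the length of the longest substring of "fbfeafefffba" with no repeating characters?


Input: "fbfeafefffba"
Sliding window (track last position of each char):
  Position 0 ('f'): window [0,0] length 1 -- new best
  Position 1 ('b'): window [0,1] length 2 -- new best
  Position 2 ('f'): repeat (last at 0), move window start to 1
  Position 2 ('f'): window [1,2] length 2
  Position 3 ('e'): window [1,3] length 3 -- new best
  Position 4 ('a'): window [1,4] length 4 -- new best
  Position 5 ('f'): repeat (last at 2), move window start to 3
  Position 5 ('f'): window [3,5] length 3
  Position 6 ('e'): repeat (last at 3), move window start to 4
  Position 6 ('e'): window [4,6] length 3
  Position 7 ('f'): repeat (last at 5), move window start to 6
  Position 7 ('f'): window [6,7] length 2
  Position 8 ('f'): repeat (last at 7), move window start to 8
  Position 8 ('f'): window [8,8] length 1
  Position 9 ('f'): repeat (last at 8), move window start to 9
  Position 9 ('f'): window [9,9] length 1
  Position 10 ('b'): window [9,10] length 2
  Position 11 ('a'): window [9,11] length 3
Longest substring with no repeats: "bfea" with length 4

4


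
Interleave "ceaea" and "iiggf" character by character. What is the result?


Interleaving "ceaea" and "iiggf":
  Position 0: 'c' from first, 'i' from second => "ci"
  Position 1: 'e' from first, 'i' from second => "ei"
  Position 2: 'a' from first, 'g' from second => "ag"
  Position 3: 'e' from first, 'g' from second => "eg"
  Position 4: 'a' from first, 'f' from second => "af"
Result: cieiagegaf

cieiagegaf


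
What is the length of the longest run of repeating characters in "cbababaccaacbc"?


Input: "cbababaccaacbc"
Scanning for longest run:
  Position 1 ('b'): new char, reset run to 1
  Position 2 ('a'): new char, reset run to 1
  Position 3 ('b'): new char, reset run to 1
  Position 4 ('a'): new char, reset run to 1
  Position 5 ('b'): new char, reset run to 1
  Position 6 ('a'): new char, reset run to 1
  Position 7 ('c'): new char, reset run to 1
  Position 8 ('c'): continues run of 'c', length=2
  Position 9 ('a'): new char, reset run to 1
  Position 10 ('a'): continues run of 'a', length=2
  Position 11 ('c'): new char, reset run to 1
  Position 12 ('b'): new char, reset run to 1
  Position 13 ('c'): new char, reset run to 1
Longest run: 'c' with length 2

2


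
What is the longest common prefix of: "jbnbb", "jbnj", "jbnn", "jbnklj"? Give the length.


Words: jbnbb, jbnj, jbnn, jbnklj
  Position 0: all 'j' => match
  Position 1: all 'b' => match
  Position 2: all 'n' => match
  Position 3: ('b', 'j', 'n', 'k') => mismatch, stop
LCP = "jbn" (length 3)

3


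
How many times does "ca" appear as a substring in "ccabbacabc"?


Searching for "ca" in "ccabbacabc"
Scanning each position:
  Position 0: "cc" => no
  Position 1: "ca" => MATCH
  Position 2: "ab" => no
  Position 3: "bb" => no
  Position 4: "ba" => no
  Position 5: "ac" => no
  Position 6: "ca" => MATCH
  Position 7: "ab" => no
  Position 8: "bc" => no
Total occurrences: 2

2


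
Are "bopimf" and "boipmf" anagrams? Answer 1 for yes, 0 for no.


Strings: "bopimf", "boipmf"
Sorted first:  bfimop
Sorted second: bfimop
Sorted forms match => anagrams

1


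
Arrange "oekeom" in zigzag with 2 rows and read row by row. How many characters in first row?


Zigzag "oekeom" into 2 rows:
Placing characters:
  'o' => row 0
  'e' => row 1
  'k' => row 0
  'e' => row 1
  'o' => row 0
  'm' => row 1
Rows:
  Row 0: "oko"
  Row 1: "eem"
First row length: 3

3


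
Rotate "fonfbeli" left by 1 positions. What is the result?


Input: "fonfbeli", rotate left by 1
First 1 characters: "f"
Remaining characters: "onfbeli"
Concatenate remaining + first: "onfbeli" + "f" = "onfbelif"

onfbelif


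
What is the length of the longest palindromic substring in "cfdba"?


Input: "cfdba"
Checking substrings for palindromes:
  No multi-char palindromic substrings found
Longest palindromic substring: "c" with length 1

1


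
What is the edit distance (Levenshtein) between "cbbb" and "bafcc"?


Computing edit distance: "cbbb" -> "bafcc"
DP table:
           b    a    f    c    c
      0    1    2    3    4    5
  c   1    1    2    3    3    4
  b   2    1    2    3    4    4
  b   3    2    2    3    4    5
  b   4    3    3    3    4    5
Edit distance = dp[4][5] = 5

5


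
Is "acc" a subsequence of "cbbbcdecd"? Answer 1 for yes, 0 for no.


Check if "acc" is a subsequence of "cbbbcdecd"
Greedy scan:
  Position 0 ('c'): no match needed
  Position 1 ('b'): no match needed
  Position 2 ('b'): no match needed
  Position 3 ('b'): no match needed
  Position 4 ('c'): no match needed
  Position 5 ('d'): no match needed
  Position 6 ('e'): no match needed
  Position 7 ('c'): no match needed
  Position 8 ('d'): no match needed
Only matched 0/3 characters => not a subsequence

0


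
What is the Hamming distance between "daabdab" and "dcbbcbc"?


Comparing "daabdab" and "dcbbcbc" position by position:
  Position 0: 'd' vs 'd' => same
  Position 1: 'a' vs 'c' => differ
  Position 2: 'a' vs 'b' => differ
  Position 3: 'b' vs 'b' => same
  Position 4: 'd' vs 'c' => differ
  Position 5: 'a' vs 'b' => differ
  Position 6: 'b' vs 'c' => differ
Total differences (Hamming distance): 5

5


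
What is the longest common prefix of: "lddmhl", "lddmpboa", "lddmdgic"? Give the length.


Words: lddmhl, lddmpboa, lddmdgic
  Position 0: all 'l' => match
  Position 1: all 'd' => match
  Position 2: all 'd' => match
  Position 3: all 'm' => match
  Position 4: ('h', 'p', 'd') => mismatch, stop
LCP = "lddm" (length 4)

4


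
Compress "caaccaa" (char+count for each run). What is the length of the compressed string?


Input: caaccaa
Runs:
  'c' x 1 => "c1"
  'a' x 2 => "a2"
  'c' x 2 => "c2"
  'a' x 2 => "a2"
Compressed: "c1a2c2a2"
Compressed length: 8

8


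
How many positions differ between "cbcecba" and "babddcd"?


Comparing "cbcecba" and "babddcd" position by position:
  Position 0: 'c' vs 'b' => DIFFER
  Position 1: 'b' vs 'a' => DIFFER
  Position 2: 'c' vs 'b' => DIFFER
  Position 3: 'e' vs 'd' => DIFFER
  Position 4: 'c' vs 'd' => DIFFER
  Position 5: 'b' vs 'c' => DIFFER
  Position 6: 'a' vs 'd' => DIFFER
Positions that differ: 7

7


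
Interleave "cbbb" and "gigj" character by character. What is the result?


Interleaving "cbbb" and "gigj":
  Position 0: 'c' from first, 'g' from second => "cg"
  Position 1: 'b' from first, 'i' from second => "bi"
  Position 2: 'b' from first, 'g' from second => "bg"
  Position 3: 'b' from first, 'j' from second => "bj"
Result: cgbibgbj

cgbibgbj


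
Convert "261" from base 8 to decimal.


Input: "261" in base 8
Positional expansion:
  Digit '2' (value 2) x 8^2 = 128
  Digit '6' (value 6) x 8^1 = 48
  Digit '1' (value 1) x 8^0 = 1
Sum = 177

177


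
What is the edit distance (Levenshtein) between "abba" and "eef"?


Computing edit distance: "abba" -> "eef"
DP table:
           e    e    f
      0    1    2    3
  a   1    1    2    3
  b   2    2    2    3
  b   3    3    3    3
  a   4    4    4    4
Edit distance = dp[4][3] = 4

4


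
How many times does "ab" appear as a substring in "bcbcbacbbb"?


Searching for "ab" in "bcbcbacbbb"
Scanning each position:
  Position 0: "bc" => no
  Position 1: "cb" => no
  Position 2: "bc" => no
  Position 3: "cb" => no
  Position 4: "ba" => no
  Position 5: "ac" => no
  Position 6: "cb" => no
  Position 7: "bb" => no
  Position 8: "bb" => no
Total occurrences: 0

0


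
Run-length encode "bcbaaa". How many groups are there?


Input: bcbaaa
Scanning for consecutive runs:
  Group 1: 'b' x 1 (positions 0-0)
  Group 2: 'c' x 1 (positions 1-1)
  Group 3: 'b' x 1 (positions 2-2)
  Group 4: 'a' x 3 (positions 3-5)
Total groups: 4

4


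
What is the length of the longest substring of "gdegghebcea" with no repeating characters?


Input: "gdegghebcea"
Sliding window (track last position of each char):
  Position 0 ('g'): window [0,0] length 1 -- new best
  Position 1 ('d'): window [0,1] length 2 -- new best
  Position 2 ('e'): window [0,2] length 3 -- new best
  Position 3 ('g'): repeat (last at 0), move window start to 1
  Position 3 ('g'): window [1,3] length 3
  Position 4 ('g'): repeat (last at 3), move window start to 4
  Position 4 ('g'): window [4,4] length 1
  Position 5 ('h'): window [4,5] length 2
  Position 6 ('e'): window [4,6] length 3
  Position 7 ('b'): window [4,7] length 4 -- new best
  Position 8 ('c'): window [4,8] length 5 -- new best
  Position 9 ('e'): repeat (last at 6), move window start to 7
  Position 9 ('e'): window [7,9] length 3
  Position 10 ('a'): window [7,10] length 4
Longest substring with no repeats: "ghebc" with length 5

5


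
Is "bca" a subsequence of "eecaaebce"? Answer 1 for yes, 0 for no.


Check if "bca" is a subsequence of "eecaaebce"
Greedy scan:
  Position 0 ('e'): no match needed
  Position 1 ('e'): no match needed
  Position 2 ('c'): no match needed
  Position 3 ('a'): no match needed
  Position 4 ('a'): no match needed
  Position 5 ('e'): no match needed
  Position 6 ('b'): matches sub[0] = 'b'
  Position 7 ('c'): matches sub[1] = 'c'
  Position 8 ('e'): no match needed
Only matched 2/3 characters => not a subsequence

0


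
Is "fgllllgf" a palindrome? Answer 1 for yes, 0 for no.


Input: fgllllgf
Reversed: fgllllgf
  Compare pos 0 ('f') with pos 7 ('f'): match
  Compare pos 1 ('g') with pos 6 ('g'): match
  Compare pos 2 ('l') with pos 5 ('l'): match
  Compare pos 3 ('l') with pos 4 ('l'): match
Result: palindrome

1


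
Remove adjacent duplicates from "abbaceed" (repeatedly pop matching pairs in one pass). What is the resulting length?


Input: abbaceed
Stack-based adjacent duplicate removal:
  Read 'a': push. Stack: a
  Read 'b': push. Stack: ab
  Read 'b': matches stack top 'b' => pop. Stack: a
  Read 'a': matches stack top 'a' => pop. Stack: (empty)
  Read 'c': push. Stack: c
  Read 'e': push. Stack: ce
  Read 'e': matches stack top 'e' => pop. Stack: c
  Read 'd': push. Stack: cd
Final stack: "cd" (length 2)

2


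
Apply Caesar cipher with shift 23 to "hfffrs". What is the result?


Caesar cipher: shift "hfffrs" by 23
  'h' (pos 7) + 23 = pos 4 = 'e'
  'f' (pos 5) + 23 = pos 2 = 'c'
  'f' (pos 5) + 23 = pos 2 = 'c'
  'f' (pos 5) + 23 = pos 2 = 'c'
  'r' (pos 17) + 23 = pos 14 = 'o'
  's' (pos 18) + 23 = pos 15 = 'p'
Result: ecccop

ecccop


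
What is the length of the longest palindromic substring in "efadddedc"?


Input: "efadddedc"
Checking substrings for palindromes:
  [3:6] "ddd" (len 3) => palindrome
  [5:8] "ded" (len 3) => palindrome
  [3:5] "dd" (len 2) => palindrome
  [4:6] "dd" (len 2) => palindrome
Longest palindromic substring: "ddd" with length 3

3


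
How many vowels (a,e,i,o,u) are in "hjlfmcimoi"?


Input: hjlfmcimoi
Checking each character:
  'h' at position 0: consonant
  'j' at position 1: consonant
  'l' at position 2: consonant
  'f' at position 3: consonant
  'm' at position 4: consonant
  'c' at position 5: consonant
  'i' at position 6: vowel (running total: 1)
  'm' at position 7: consonant
  'o' at position 8: vowel (running total: 2)
  'i' at position 9: vowel (running total: 3)
Total vowels: 3

3


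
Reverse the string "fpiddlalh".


Input: fpiddlalh
Reading characters right to left:
  Position 8: 'h'
  Position 7: 'l'
  Position 6: 'a'
  Position 5: 'l'
  Position 4: 'd'
  Position 3: 'd'
  Position 2: 'i'
  Position 1: 'p'
  Position 0: 'f'
Reversed: hlalddipf

hlalddipf


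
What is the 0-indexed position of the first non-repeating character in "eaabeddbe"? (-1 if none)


Input: eaabeddbe
Character frequencies:
  'a': 2
  'b': 2
  'd': 2
  'e': 3
Scanning left to right for freq == 1:
  Position 0 ('e'): freq=3, skip
  Position 1 ('a'): freq=2, skip
  Position 2 ('a'): freq=2, skip
  Position 3 ('b'): freq=2, skip
  Position 4 ('e'): freq=3, skip
  Position 5 ('d'): freq=2, skip
  Position 6 ('d'): freq=2, skip
  Position 7 ('b'): freq=2, skip
  Position 8 ('e'): freq=3, skip
  No unique character found => answer = -1

-1


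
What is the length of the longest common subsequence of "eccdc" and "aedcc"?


LCS of "eccdc" and "aedcc"
DP table:
           a    e    d    c    c
      0    0    0    0    0    0
  e   0    0    1    1    1    1
  c   0    0    1    1    2    2
  c   0    0    1    1    2    3
  d   0    0    1    2    2    3
  c   0    0    1    2    3    3
LCS length = dp[5][5] = 3

3


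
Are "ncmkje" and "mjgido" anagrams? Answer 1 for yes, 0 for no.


Strings: "ncmkje", "mjgido"
Sorted first:  cejkmn
Sorted second: dgijmo
Differ at position 0: 'c' vs 'd' => not anagrams

0


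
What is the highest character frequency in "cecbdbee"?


Input: cecbdbee
Character counts:
  'b': 2
  'c': 2
  'd': 1
  'e': 3
Maximum frequency: 3

3


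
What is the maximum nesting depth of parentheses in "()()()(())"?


Input: "()()()(())"
Tracking depth:
  Position 0 '(': depth becomes 1
  Position 1 ')': depth becomes 0
  Position 2 '(': depth becomes 1
  Position 3 ')': depth becomes 0
  Position 4 '(': depth becomes 1
  Position 5 ')': depth becomes 0
  Position 6 '(': depth becomes 1
  Position 7 '(': depth becomes 2
  Position 8 ')': depth becomes 1
  Position 9 ')': depth becomes 0
Maximum depth reached: 2

2


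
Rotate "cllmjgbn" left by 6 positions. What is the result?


Input: "cllmjgbn", rotate left by 6
First 6 characters: "cllmjg"
Remaining characters: "bn"
Concatenate remaining + first: "bn" + "cllmjg" = "bncllmjg"

bncllmjg


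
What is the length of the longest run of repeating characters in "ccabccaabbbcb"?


Input: "ccabccaabbbcb"
Scanning for longest run:
  Position 1 ('c'): continues run of 'c', length=2
  Position 2 ('a'): new char, reset run to 1
  Position 3 ('b'): new char, reset run to 1
  Position 4 ('c'): new char, reset run to 1
  Position 5 ('c'): continues run of 'c', length=2
  Position 6 ('a'): new char, reset run to 1
  Position 7 ('a'): continues run of 'a', length=2
  Position 8 ('b'): new char, reset run to 1
  Position 9 ('b'): continues run of 'b', length=2
  Position 10 ('b'): continues run of 'b', length=3
  Position 11 ('c'): new char, reset run to 1
  Position 12 ('b'): new char, reset run to 1
Longest run: 'b' with length 3

3


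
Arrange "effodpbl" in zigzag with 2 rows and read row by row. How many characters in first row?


Zigzag "effodpbl" into 2 rows:
Placing characters:
  'e' => row 0
  'f' => row 1
  'f' => row 0
  'o' => row 1
  'd' => row 0
  'p' => row 1
  'b' => row 0
  'l' => row 1
Rows:
  Row 0: "efdb"
  Row 1: "fopl"
First row length: 4

4


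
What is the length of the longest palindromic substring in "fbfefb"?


Input: "fbfefb"
Checking substrings for palindromes:
  [1:6] "bfefb" (len 5) => palindrome
  [0:3] "fbf" (len 3) => palindrome
  [2:5] "fef" (len 3) => palindrome
Longest palindromic substring: "bfefb" with length 5

5


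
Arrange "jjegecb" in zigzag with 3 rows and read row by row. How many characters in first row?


Zigzag "jjegecb" into 3 rows:
Placing characters:
  'j' => row 0
  'j' => row 1
  'e' => row 2
  'g' => row 1
  'e' => row 0
  'c' => row 1
  'b' => row 2
Rows:
  Row 0: "je"
  Row 1: "jgc"
  Row 2: "eb"
First row length: 2

2


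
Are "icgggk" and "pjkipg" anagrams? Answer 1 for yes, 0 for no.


Strings: "icgggk", "pjkipg"
Sorted first:  cgggik
Sorted second: gijkpp
Differ at position 0: 'c' vs 'g' => not anagrams

0


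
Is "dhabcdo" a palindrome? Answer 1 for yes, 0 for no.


Input: dhabcdo
Reversed: odcbahd
  Compare pos 0 ('d') with pos 6 ('o'): MISMATCH
  Compare pos 1 ('h') with pos 5 ('d'): MISMATCH
  Compare pos 2 ('a') with pos 4 ('c'): MISMATCH
Result: not a palindrome

0


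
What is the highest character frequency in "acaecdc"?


Input: acaecdc
Character counts:
  'a': 2
  'c': 3
  'd': 1
  'e': 1
Maximum frequency: 3

3


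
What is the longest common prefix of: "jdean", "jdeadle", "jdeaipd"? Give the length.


Words: jdean, jdeadle, jdeaipd
  Position 0: all 'j' => match
  Position 1: all 'd' => match
  Position 2: all 'e' => match
  Position 3: all 'a' => match
  Position 4: ('n', 'd', 'i') => mismatch, stop
LCP = "jdea" (length 4)

4


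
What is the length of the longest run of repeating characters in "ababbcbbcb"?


Input: "ababbcbbcb"
Scanning for longest run:
  Position 1 ('b'): new char, reset run to 1
  Position 2 ('a'): new char, reset run to 1
  Position 3 ('b'): new char, reset run to 1
  Position 4 ('b'): continues run of 'b', length=2
  Position 5 ('c'): new char, reset run to 1
  Position 6 ('b'): new char, reset run to 1
  Position 7 ('b'): continues run of 'b', length=2
  Position 8 ('c'): new char, reset run to 1
  Position 9 ('b'): new char, reset run to 1
Longest run: 'b' with length 2

2


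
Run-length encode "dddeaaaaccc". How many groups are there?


Input: dddeaaaaccc
Scanning for consecutive runs:
  Group 1: 'd' x 3 (positions 0-2)
  Group 2: 'e' x 1 (positions 3-3)
  Group 3: 'a' x 4 (positions 4-7)
  Group 4: 'c' x 3 (positions 8-10)
Total groups: 4

4


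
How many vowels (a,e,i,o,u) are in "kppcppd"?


Input: kppcppd
Checking each character:
  'k' at position 0: consonant
  'p' at position 1: consonant
  'p' at position 2: consonant
  'c' at position 3: consonant
  'p' at position 4: consonant
  'p' at position 5: consonant
  'd' at position 6: consonant
Total vowels: 0

0


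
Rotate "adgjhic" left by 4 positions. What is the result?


Input: "adgjhic", rotate left by 4
First 4 characters: "adgj"
Remaining characters: "hic"
Concatenate remaining + first: "hic" + "adgj" = "hicadgj"

hicadgj


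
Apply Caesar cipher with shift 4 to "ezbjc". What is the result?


Caesar cipher: shift "ezbjc" by 4
  'e' (pos 4) + 4 = pos 8 = 'i'
  'z' (pos 25) + 4 = pos 3 = 'd'
  'b' (pos 1) + 4 = pos 5 = 'f'
  'j' (pos 9) + 4 = pos 13 = 'n'
  'c' (pos 2) + 4 = pos 6 = 'g'
Result: idfng

idfng


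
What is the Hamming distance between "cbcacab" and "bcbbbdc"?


Comparing "cbcacab" and "bcbbbdc" position by position:
  Position 0: 'c' vs 'b' => differ
  Position 1: 'b' vs 'c' => differ
  Position 2: 'c' vs 'b' => differ
  Position 3: 'a' vs 'b' => differ
  Position 4: 'c' vs 'b' => differ
  Position 5: 'a' vs 'd' => differ
  Position 6: 'b' vs 'c' => differ
Total differences (Hamming distance): 7

7


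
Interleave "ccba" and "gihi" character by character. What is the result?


Interleaving "ccba" and "gihi":
  Position 0: 'c' from first, 'g' from second => "cg"
  Position 1: 'c' from first, 'i' from second => "ci"
  Position 2: 'b' from first, 'h' from second => "bh"
  Position 3: 'a' from first, 'i' from second => "ai"
Result: cgcibhai

cgcibhai


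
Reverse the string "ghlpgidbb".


Input: ghlpgidbb
Reading characters right to left:
  Position 8: 'b'
  Position 7: 'b'
  Position 6: 'd'
  Position 5: 'i'
  Position 4: 'g'
  Position 3: 'p'
  Position 2: 'l'
  Position 1: 'h'
  Position 0: 'g'
Reversed: bbdigplhg

bbdigplhg


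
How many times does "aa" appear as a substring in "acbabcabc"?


Searching for "aa" in "acbabcabc"
Scanning each position:
  Position 0: "ac" => no
  Position 1: "cb" => no
  Position 2: "ba" => no
  Position 3: "ab" => no
  Position 4: "bc" => no
  Position 5: "ca" => no
  Position 6: "ab" => no
  Position 7: "bc" => no
Total occurrences: 0

0


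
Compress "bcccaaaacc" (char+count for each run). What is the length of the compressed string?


Input: bcccaaaacc
Runs:
  'b' x 1 => "b1"
  'c' x 3 => "c3"
  'a' x 4 => "a4"
  'c' x 2 => "c2"
Compressed: "b1c3a4c2"
Compressed length: 8

8


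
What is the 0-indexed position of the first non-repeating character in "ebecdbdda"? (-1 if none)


Input: ebecdbdda
Character frequencies:
  'a': 1
  'b': 2
  'c': 1
  'd': 3
  'e': 2
Scanning left to right for freq == 1:
  Position 0 ('e'): freq=2, skip
  Position 1 ('b'): freq=2, skip
  Position 2 ('e'): freq=2, skip
  Position 3 ('c'): unique! => answer = 3

3


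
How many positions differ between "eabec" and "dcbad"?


Comparing "eabec" and "dcbad" position by position:
  Position 0: 'e' vs 'd' => DIFFER
  Position 1: 'a' vs 'c' => DIFFER
  Position 2: 'b' vs 'b' => same
  Position 3: 'e' vs 'a' => DIFFER
  Position 4: 'c' vs 'd' => DIFFER
Positions that differ: 4

4


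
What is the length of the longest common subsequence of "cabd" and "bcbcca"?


LCS of "cabd" and "bcbcca"
DP table:
           b    c    b    c    c    a
      0    0    0    0    0    0    0
  c   0    0    1    1    1    1    1
  a   0    0    1    1    1    1    2
  b   0    1    1    2    2    2    2
  d   0    1    1    2    2    2    2
LCS length = dp[4][6] = 2

2


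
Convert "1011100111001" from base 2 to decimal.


Input: "1011100111001" in base 2
Positional expansion:
  Digit '1' (value 1) x 2^12 = 4096
  Digit '0' (value 0) x 2^11 = 0
  Digit '1' (value 1) x 2^10 = 1024
  Digit '1' (value 1) x 2^9 = 512
  Digit '1' (value 1) x 2^8 = 256
  Digit '0' (value 0) x 2^7 = 0
  Digit '0' (value 0) x 2^6 = 0
  Digit '1' (value 1) x 2^5 = 32
  Digit '1' (value 1) x 2^4 = 16
  Digit '1' (value 1) x 2^3 = 8
  Digit '0' (value 0) x 2^2 = 0
  Digit '0' (value 0) x 2^1 = 0
  Digit '1' (value 1) x 2^0 = 1
Sum = 5945

5945
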